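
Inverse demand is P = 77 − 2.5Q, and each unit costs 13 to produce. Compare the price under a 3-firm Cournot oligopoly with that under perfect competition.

With 3 symmetric Cournot firms, each firm's FOC gives 77 − 10q = 13, so q = 6.4, Q = 3·6.4 = 19.2, and P = 29.
Under competition P = MC = 13, so Q = (77 − 13)/2.5 = 25.6.

Cournot: P = 29; Competition: P = 13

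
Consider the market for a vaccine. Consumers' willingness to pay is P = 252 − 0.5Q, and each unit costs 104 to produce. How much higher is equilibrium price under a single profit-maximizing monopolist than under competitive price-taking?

Equilibrium price rises by 74

Competitive firms price at marginal cost: P = 104, giving Q = 296.
Monopoly sets MR = MC: 252 − Q = 104 ⇒ Q = 148, P = 252 − 0.5·148 = 178.
Change in equilibrium price: 178 − 104 = 74.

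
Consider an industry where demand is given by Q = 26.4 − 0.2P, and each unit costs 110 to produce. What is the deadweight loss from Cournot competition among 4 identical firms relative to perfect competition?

Inverting demand: P = 132 − 5Q.
Competitive firms price at marginal cost: P = 110, giving Q = 4.4.
With 4 symmetric Cournot firms, each firm's FOC gives 132 − 25q = 110, so q = 0.88, Q = 4·0.88 = 3.52, and P = 114.4.
DWL is the triangle between Q = 3.52 and Q = 4.4: ½·(4.4 − 3.52)·(114.4 − 110) = 1.936.

DWL = 1.936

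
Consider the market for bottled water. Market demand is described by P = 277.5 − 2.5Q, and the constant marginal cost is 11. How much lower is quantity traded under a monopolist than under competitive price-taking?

Competitive firms price at marginal cost: P = 11, giving Q = 106.6.
Monopoly sets MR = MC: 277.5 − 5Q = 11 ⇒ Q = 53.3, P = 277.5 − 2.5·53.3 = 144.25.
Change in quantity traded: 53.3 − 106.6 = −53.3.

Quantity traded falls by 53.3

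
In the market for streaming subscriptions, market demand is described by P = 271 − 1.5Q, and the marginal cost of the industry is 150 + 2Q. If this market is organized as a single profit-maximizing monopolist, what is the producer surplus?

The monopolist equates marginal revenue to marginal cost: 271 − 3Q = 150 + 2Q, so Q = 24.2. From demand, P = 234.7.
PS = P·Q − VC(Q) = 234.7·24.2 − (150·24.2 + ½·2·24.2²) = 1464.1.

PS = 1464.1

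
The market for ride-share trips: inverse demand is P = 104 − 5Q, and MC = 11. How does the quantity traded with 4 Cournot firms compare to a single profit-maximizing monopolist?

In a 4-firm Cournot equilibrium, symmetry and the first-order condition give q = (104 − 11)/(25) = 3.72. So Q = 14.88 and P = 29.6.
The monopolist equates marginal revenue to marginal cost: 104 − 10Q = 11, so Q = 9.3. From demand, P = 57.5.

Cournot: Q = 14.88; Monopoly: Q = 9.3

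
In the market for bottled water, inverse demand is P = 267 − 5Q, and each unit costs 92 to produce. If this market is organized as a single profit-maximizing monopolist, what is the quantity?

The monopolist equates marginal revenue to marginal cost: 267 − 10Q = 92, so Q = 17.5. From demand, P = 179.5.

Q = 17.5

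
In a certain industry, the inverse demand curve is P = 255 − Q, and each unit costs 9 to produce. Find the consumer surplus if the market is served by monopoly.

CS = 7564.5

The monopolist equates marginal revenue to marginal cost: 255 − 2Q = 9, so Q = 123. From demand, P = 132.
CS = ½·(255 − 132)·123 = 7564.5.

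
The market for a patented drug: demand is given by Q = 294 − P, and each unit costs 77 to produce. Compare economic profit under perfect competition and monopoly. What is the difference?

Economic profit rises by 11772.25

Inverting demand: P = 294 − Q.
Competitive firms price at marginal cost: P = 77, giving Q = 217.
Profit = (77 − 77)·217 = 0.
Monopoly sets MR = MC: 294 − 2Q = 77 ⇒ Q = 108.5, P = 294 − 108.5 = 185.5.
Profit = (185.5 − 77)·108.5 = 11772.25.
Change in economic profit: 11772.25 − 0 = 11772.25.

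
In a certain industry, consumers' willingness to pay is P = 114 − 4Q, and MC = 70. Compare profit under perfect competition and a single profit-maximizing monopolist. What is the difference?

Competitive firms price at marginal cost: P = 70, giving Q = 11.
Profit = (70 − 70)·11 = 0.
Monopoly sets MR = MC: 114 − 8Q = 70 ⇒ Q = 5.5, P = 114 − 4·5.5 = 92.
Profit = (92 − 70)·5.5 = 121.
Change in profit: 121 − 0 = 121.

Profit rises by 121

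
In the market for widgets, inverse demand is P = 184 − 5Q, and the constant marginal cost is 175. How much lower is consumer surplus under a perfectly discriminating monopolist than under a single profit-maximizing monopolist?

CS falls by 2.025

A monopolist chooses Q where MR = MC. MR = 184 − 10Q; setting this equal to 175 gives Q = 0.9 and P = 179.5.
CS = ½·(184 − 179.5)·0.9 = 2.025.
With perfect price discrimination, output is the efficient level Q = 1.8 (where demand meets MC), but every buyer pays their willingness to pay: CS = 0 and PS = total surplus.
CS = 0.
Change in consumer surplus: 0 − 2.025 = −2.025.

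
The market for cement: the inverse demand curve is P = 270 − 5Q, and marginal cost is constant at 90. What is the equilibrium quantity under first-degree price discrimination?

Q = 36

With perfect price discrimination, output is the efficient level Q = 36 (where demand meets MC), but every buyer pays their willingness to pay: CS = 0 and PS = total surplus.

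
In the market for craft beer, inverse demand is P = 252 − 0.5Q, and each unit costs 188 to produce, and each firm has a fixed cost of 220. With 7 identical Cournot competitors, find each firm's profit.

π_i = −92

Cournot with 7 identical firms: the symmetric best-response condition is 252 − 4q = 188. Each firm produces q = 16, total output Q = 112, price P = 196.
Each firm's profit = (196 − 188)·16 − 220 = −92.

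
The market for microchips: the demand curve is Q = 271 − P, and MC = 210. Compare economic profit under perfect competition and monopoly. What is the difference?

Economic profit rises by 930.25

Inverting demand: P = 271 − Q.
Perfect competition: P = MC = 210, so 271 − Q = 210 and Q = 61.
Profit = (210 − 210)·61 = 0.
The monopolist equates marginal revenue to marginal cost: 271 − 2Q = 210, so Q = 30.5. From demand, P = 240.5.
Profit = (240.5 − 210)·30.5 = 930.25.
Change in economic profit: 930.25 − 0 = 930.25.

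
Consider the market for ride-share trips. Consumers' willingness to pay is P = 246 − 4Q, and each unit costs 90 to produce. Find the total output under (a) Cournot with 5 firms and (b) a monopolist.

With 5 symmetric Cournot firms, each firm's FOC gives 246 − 24q = 90, so q = 6.5, Q = 5·6.5 = 32.5, and P = 116.
A monopolist chooses Q where MR = MC. MR = 246 − 8Q; setting this equal to 90 gives Q = 19.5 and P = 168.

Cournot: Q = 32.5; Monopoly: Q = 19.5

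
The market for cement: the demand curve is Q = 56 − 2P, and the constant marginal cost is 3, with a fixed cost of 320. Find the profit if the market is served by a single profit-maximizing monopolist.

Profit = −7.5

Inverting demand: P = 28 − 0.5Q.
Monopoly sets MR = MC: 28 − Q = 3 ⇒ Q = 25, P = 28 − 0.5·25 = 15.5.
Profit = (15.5 − 3)·25 − 320 = −7.5.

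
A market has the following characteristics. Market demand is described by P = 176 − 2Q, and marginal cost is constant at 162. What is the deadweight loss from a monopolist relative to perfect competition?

DWL = 12.25

Perfect competition: P = MC = 162, so 176 − 2Q = 162 and Q = 7.
A monopolist chooses Q where MR = MC. MR = 176 − 4Q; setting this equal to 162 gives Q = 3.5 and P = 169.
DWL is the triangle between Q = 3.5 and Q = 7: ½·(7 − 3.5)·(169 − 162) = 12.25.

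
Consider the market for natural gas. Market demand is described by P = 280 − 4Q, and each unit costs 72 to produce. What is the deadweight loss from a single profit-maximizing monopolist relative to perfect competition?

Perfect competition: P = MC = 72, so 280 − 4Q = 72 and Q = 52.
Monopoly sets MR = MC: 280 − 8Q = 72 ⇒ Q = 26, P = 280 − 4·26 = 176.
DWL is the triangle between Q = 26 and Q = 52: ½·(52 − 26)·(176 − 72) = 1352.

DWL = 1352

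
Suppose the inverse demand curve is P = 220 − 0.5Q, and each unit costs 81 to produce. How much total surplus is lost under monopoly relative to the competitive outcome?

DWL = 4830.25

Perfect competition: P = MC = 81, so 220 − 0.5Q = 81 and Q = 278.
Monopoly sets MR = MC: 220 − Q = 81 ⇒ Q = 139, P = 220 − 0.5·139 = 150.5.
DWL is the triangle between Q = 139 and Q = 278: ½·(278 − 139)·(150.5 − 81) = 4830.25.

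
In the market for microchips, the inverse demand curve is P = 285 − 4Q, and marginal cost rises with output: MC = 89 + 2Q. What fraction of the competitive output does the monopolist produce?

Monopoly sets MR = MC: 285 − 8Q = 89 + 2Q ⇒ Q = 19.6, P = 285 − 4·19.6 = 206.6.
Competitive equilibrium sets price equal to marginal cost: 285 − 4Q = 89 + 2Q, so Q = 98/3 and P = 463/3.
Ratio Q_m/Q_c = 19.6/(98/3) = 0.6.

Q_m/Q_c = 0.6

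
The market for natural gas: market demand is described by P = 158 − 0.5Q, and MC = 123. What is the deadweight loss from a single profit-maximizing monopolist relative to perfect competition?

DWL = 306.25

Under competition P = MC = 123, so Q = (158 − 123)/0.5 = 70.
Monopoly sets MR = MC: 158 − Q = 123 ⇒ Q = 35, P = 158 − 0.5·35 = 140.5.
DWL is the triangle between Q = 35 and Q = 70: ½·(70 − 35)·(140.5 − 123) = 306.25.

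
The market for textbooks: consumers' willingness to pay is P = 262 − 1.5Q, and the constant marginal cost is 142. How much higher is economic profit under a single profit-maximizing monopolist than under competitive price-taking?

Economic profit rises by 2400

Perfect competition: P = MC = 142, so 262 − 1.5Q = 142 and Q = 80.
Profit = (142 − 142)·80 = 0.
A monopolist chooses Q where MR = MC. MR = 262 − 3Q; setting this equal to 142 gives Q = 40 and P = 202.
Profit = (202 − 142)·40 = 2400.
Change in economic profit: 2400 − 0 = 2400.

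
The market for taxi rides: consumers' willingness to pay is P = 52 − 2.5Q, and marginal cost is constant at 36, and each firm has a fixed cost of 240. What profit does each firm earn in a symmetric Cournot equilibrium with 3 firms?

Cournot with 3 identical firms: the symmetric best-response condition is 52 − 10q = 36. Each firm produces q = 1.6, total output Q = 4.8, price P = 40.
Each firm's profit = (40 − 36)·1.6 − 240 = −233.6.

π_i = −233.6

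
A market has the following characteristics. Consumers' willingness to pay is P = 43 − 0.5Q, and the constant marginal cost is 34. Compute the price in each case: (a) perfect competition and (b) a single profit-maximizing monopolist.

Competition: P = 34; Monopoly: P = 38.5

Under competition P = MC = 34, so Q = (43 − 34)/0.5 = 18.
The monopolist equates marginal revenue to marginal cost: 43 − Q = 34, so Q = 9. From demand, P = 38.5.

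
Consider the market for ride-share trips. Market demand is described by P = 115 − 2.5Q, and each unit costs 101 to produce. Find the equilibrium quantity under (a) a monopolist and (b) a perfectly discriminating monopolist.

Monopoly sets MR = MC: 115 − 5Q = 101 ⇒ Q = 2.8, P = 115 − 2.5·2.8 = 108.
Under first-degree price discrimination the firm charges each unit its demand price and produces up to where P = MC, i.e. Q = 5.6. Consumer surplus is zero; producer surplus equals total surplus.

Monopoly: Q = 2.8; Perfect PD: Q = 5.6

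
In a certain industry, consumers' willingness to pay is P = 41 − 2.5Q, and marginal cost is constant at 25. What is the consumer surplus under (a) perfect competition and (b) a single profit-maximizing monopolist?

Under competition P = MC = 25, so Q = (41 − 25)/2.5 = 6.4.
CS = ½·(41 − 25)·6.4 = 51.2.
Monopoly sets MR = MC: 41 − 5Q = 25 ⇒ Q = 3.2, P = 41 − 2.5·3.2 = 33.
CS = ½·(41 − 33)·3.2 = 12.8.

Competition: CS = 51.2; Monopoly: CS = 12.8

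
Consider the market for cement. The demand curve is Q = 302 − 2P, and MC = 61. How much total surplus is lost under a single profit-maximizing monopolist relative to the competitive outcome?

DWL = 2025

Inverting demand: P = 151 − 0.5Q.
Under competition P = MC = 61, so Q = (151 − 61)/0.5 = 180.
A monopolist chooses Q where MR = MC. MR = 151 − Q; setting this equal to 61 gives Q = 90 and P = 106.
DWL is the triangle between Q = 90 and Q = 180: ½·(180 − 90)·(106 − 61) = 2025.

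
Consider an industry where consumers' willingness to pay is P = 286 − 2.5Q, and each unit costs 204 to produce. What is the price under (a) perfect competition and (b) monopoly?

Competition: P = 204; Monopoly: P = 245

Perfect competition: P = MC = 204, so 286 − 2.5Q = 204 and Q = 32.8.
A monopolist chooses Q where MR = MC. MR = 286 − 5Q; setting this equal to 204 gives Q = 16.4 and P = 245.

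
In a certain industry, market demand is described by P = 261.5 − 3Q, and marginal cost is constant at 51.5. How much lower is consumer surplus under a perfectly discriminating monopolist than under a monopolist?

CS falls by 1837.5

A monopolist chooses Q where MR = MC. MR = 261.5 − 6Q; setting this equal to 51.5 gives Q = 35 and P = 156.5.
CS = ½·(261.5 − 156.5)·35 = 1837.5.
With perfect price discrimination, output is the efficient level Q = 70 (where demand meets MC), but every buyer pays their willingness to pay: CS = 0 and PS = total surplus.
CS = 0.
Change in consumer surplus: 0 − 1837.5 = −1837.5.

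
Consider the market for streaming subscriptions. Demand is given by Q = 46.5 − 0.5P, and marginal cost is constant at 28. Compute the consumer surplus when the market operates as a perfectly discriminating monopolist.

CS = 0

Inverting demand: P = 93 − 2Q.
With perfect price discrimination, output is the efficient level Q = 32.5 (where demand meets MC), but every buyer pays their willingness to pay: CS = 0 and PS = total surplus.
CS = 0.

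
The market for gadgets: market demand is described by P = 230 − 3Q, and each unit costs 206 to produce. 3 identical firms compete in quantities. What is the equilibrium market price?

Cournot with 3 identical firms: the symmetric best-response condition is 230 − 12q = 206. Each firm produces q = 2, total output Q = 6, price P = 212.

P = 212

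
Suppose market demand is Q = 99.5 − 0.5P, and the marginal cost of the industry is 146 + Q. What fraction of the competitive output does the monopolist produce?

Q_m/Q_c = 0.6

Inverting demand: P = 199 − 2Q.
Monopoly sets MR = MC: 199 − 4Q = 146 + Q ⇒ Q = 10.6, P = 199 − 2·10.6 = 177.8.
Under competition P = MC: 199 − 2Q = 146 + Q ⇒ Q = 53/3, P = 491/3.
Ratio Q_m/Q_c = 10.6/(53/3) = 0.6.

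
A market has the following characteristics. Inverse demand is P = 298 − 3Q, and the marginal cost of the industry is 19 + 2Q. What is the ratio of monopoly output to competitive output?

Q_m/Q_c = 0.625

A monopolist chooses Q where MR = MC. MR = 298 − 6Q; setting this equal to 19 + 2Q gives Q = 34.875 and P = 193.375.
Competitive equilibrium sets price equal to marginal cost: 298 − 3Q = 19 + 2Q, so Q = 55.8 and P = 130.6.
Ratio Q_m/Q_c = 34.875/55.8 = 0.625.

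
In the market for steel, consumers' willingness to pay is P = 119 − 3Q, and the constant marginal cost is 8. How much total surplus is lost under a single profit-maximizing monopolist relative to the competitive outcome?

Perfect competition: P = MC = 8, so 119 − 3Q = 8 and Q = 37.
Monopoly sets MR = MC: 119 − 6Q = 8 ⇒ Q = 18.5, P = 119 − 3·18.5 = 63.5.
DWL is the triangle between Q = 18.5 and Q = 37: ½·(37 − 18.5)·(63.5 − 8) = 513.375.

DWL = 513.375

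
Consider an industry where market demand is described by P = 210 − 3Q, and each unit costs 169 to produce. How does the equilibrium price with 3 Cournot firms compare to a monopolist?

With 3 symmetric Cournot firms, each firm's FOC gives 210 − 12q = 169, so q = 41/12, Q = 3·41/12 = 10.25, and P = 179.25.
A monopolist chooses Q where MR = MC. MR = 210 − 6Q; setting this equal to 169 gives Q = 41/6 and P = 189.5.

Cournot: P = 179.25; Monopoly: P = 189.5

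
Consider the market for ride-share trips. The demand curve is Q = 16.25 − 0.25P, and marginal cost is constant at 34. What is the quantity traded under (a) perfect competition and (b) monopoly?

Competition: Q = 7.75; Monopoly: Q = 3.875

Inverting demand: P = 65 − 4Q.
Perfect competition: P = MC = 34, so 65 − 4Q = 34 and Q = 7.75.
Monopoly sets MR = MC: 65 − 8Q = 34 ⇒ Q = 3.875, P = 65 − 4·3.875 = 49.5.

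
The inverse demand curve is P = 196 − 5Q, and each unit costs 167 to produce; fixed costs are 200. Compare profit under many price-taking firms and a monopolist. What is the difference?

Perfect competition: P = MC = 167, so 196 − 5Q = 167 and Q = 5.8.
Profit = (167 − 167)·5.8 − 200 = −200.
The monopolist equates marginal revenue to marginal cost: 196 − 10Q = 167, so Q = 2.9. From demand, P = 181.5.
Profit = (181.5 − 167)·2.9 − 200 = −157.95.
Change in profit: −157.95 − −200 = 42.05.

π rises by 42.05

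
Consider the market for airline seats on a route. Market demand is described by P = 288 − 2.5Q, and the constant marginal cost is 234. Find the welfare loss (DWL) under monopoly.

DWL = 145.8

Competitive firms price at marginal cost: P = 234, giving Q = 21.6.
Monopoly sets MR = MC: 288 − 5Q = 234 ⇒ Q = 10.8, P = 288 − 2.5·10.8 = 261.
DWL is the triangle between Q = 10.8 and Q = 21.6: ½·(21.6 − 10.8)·(261 − 234) = 145.8.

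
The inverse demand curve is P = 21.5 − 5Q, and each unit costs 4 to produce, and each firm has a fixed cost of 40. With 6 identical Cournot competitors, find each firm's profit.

π_i = −38.75

With 6 symmetric Cournot firms, each firm's FOC gives 21.5 − 35q = 4, so q = 0.5, Q = 6·0.5 = 3, and P = 6.5.
Each firm's profit = (6.5 − 4)·0.5 − 40 = −38.75.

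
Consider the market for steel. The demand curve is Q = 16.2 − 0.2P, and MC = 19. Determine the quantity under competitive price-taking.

Inverting demand: P = 81 − 5Q.
Under competition P = MC = 19, so Q = (81 − 19)/5 = 12.4.

Q = 12.4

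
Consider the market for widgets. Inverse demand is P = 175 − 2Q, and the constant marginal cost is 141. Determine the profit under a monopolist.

Monopoly sets MR = MC: 175 − 4Q = 141 ⇒ Q = 8.5, P = 175 − 2·8.5 = 158.
Profit = (158 − 141)·8.5 = 144.5.

Profit = 144.5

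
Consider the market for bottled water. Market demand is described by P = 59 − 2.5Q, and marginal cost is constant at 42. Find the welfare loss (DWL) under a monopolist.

Perfect competition: P = MC = 42, so 59 − 2.5Q = 42 and Q = 6.8.
Monopoly sets MR = MC: 59 − 5Q = 42 ⇒ Q = 3.4, P = 59 − 2.5·3.4 = 50.5.
DWL is the triangle between Q = 3.4 and Q = 6.8: ½·(6.8 − 3.4)·(50.5 − 42) = 14.45.

DWL = 14.45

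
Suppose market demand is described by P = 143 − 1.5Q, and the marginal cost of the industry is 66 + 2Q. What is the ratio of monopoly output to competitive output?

Q_m/Q_c = 0.7

The monopolist equates marginal revenue to marginal cost: 143 − 3Q = 66 + 2Q, so Q = 15.4. From demand, P = 119.9.
Competitive equilibrium sets price equal to marginal cost: 143 − 1.5Q = 66 + 2Q, so Q = 22 and P = 110.
Ratio Q_m/Q_c = 15.4/22 = 0.7.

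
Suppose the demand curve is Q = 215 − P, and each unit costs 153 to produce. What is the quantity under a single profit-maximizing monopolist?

Q = 31

Inverting demand: P = 215 − Q.
The monopolist equates marginal revenue to marginal cost: 215 − 2Q = 153, so Q = 31. From demand, P = 184.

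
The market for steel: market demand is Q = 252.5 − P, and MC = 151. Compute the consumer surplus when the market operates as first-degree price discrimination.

Inverting demand: P = 252.5 − Q.
With perfect price discrimination, output is the efficient level Q = 101.5 (where demand meets MC), but every buyer pays their willingness to pay: CS = 0 and PS = total surplus.
CS = 0.

CS = 0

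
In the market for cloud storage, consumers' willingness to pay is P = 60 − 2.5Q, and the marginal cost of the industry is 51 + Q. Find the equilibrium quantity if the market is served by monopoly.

Q = 1.5

The monopolist equates marginal revenue to marginal cost: 60 − 5Q = 51 + Q, so Q = 1.5. From demand, P = 56.25.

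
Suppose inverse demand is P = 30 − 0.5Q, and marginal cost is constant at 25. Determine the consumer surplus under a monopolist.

CS = 6.25

The monopolist equates marginal revenue to marginal cost: 30 − Q = 25, so Q = 5. From demand, P = 27.5.
CS = ½·(30 − 27.5)·5 = 6.25.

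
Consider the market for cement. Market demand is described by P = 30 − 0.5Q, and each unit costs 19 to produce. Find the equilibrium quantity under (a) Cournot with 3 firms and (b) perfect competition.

With 3 symmetric Cournot firms, each firm's FOC gives 30 − 2q = 19, so q = 5.5, Q = 3·5.5 = 16.5, and P = 21.75.
Under competition P = MC = 19, so Q = (30 − 19)/0.5 = 22.

Cournot: Q = 16.5; Competition: Q = 22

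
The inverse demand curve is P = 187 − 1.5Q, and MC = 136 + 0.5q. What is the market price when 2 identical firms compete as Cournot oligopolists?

P = 156.4

Cournot with 2 identical firms: the symmetric best-response condition is 187 − 4.5q = 136 + 0.5q. Each firm produces q = 10.2, total output Q = 20.4, price P = 156.4.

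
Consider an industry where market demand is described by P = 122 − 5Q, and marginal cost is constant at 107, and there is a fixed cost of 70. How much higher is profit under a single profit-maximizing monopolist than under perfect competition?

Under competition P = MC = 107, so Q = (122 − 107)/5 = 3.
Profit = (107 − 107)·3 − 70 = −70.
A monopolist chooses Q where MR = MC. MR = 122 − 10Q; setting this equal to 107 gives Q = 1.5 and P = 114.5.
Profit = (114.5 − 107)·1.5 − 70 = −58.75.
Change in profit: −58.75 − −70 = 11.25.

Profit rises by 11.25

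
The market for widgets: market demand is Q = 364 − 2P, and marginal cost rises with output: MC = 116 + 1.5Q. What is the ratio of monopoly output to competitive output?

Inverting demand: P = 182 − 0.5Q.
A monopolist chooses Q where MR = MC. MR = 182 − Q; setting this equal to 116 + 1.5Q gives Q = 26.4 and P = 168.8.
Under competition P = MC: 182 − 0.5Q = 116 + 1.5Q ⇒ Q = 33, P = 165.5.
Ratio Q_m/Q_c = 26.4/33 = 0.8.

Q_m/Q_c = 0.8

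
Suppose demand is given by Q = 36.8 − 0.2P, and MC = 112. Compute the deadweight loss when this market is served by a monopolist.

Inverting demand: P = 184 − 5Q.
Competitive firms price at marginal cost: P = 112, giving Q = 14.4.
Monopoly sets MR = MC: 184 − 10Q = 112 ⇒ Q = 7.2, P = 184 − 5·7.2 = 148.
DWL is the triangle between Q = 7.2 and Q = 14.4: ½·(14.4 − 7.2)·(148 − 112) = 129.6.

DWL = 129.6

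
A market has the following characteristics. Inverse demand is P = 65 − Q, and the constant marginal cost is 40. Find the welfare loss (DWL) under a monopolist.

Under competition P = MC = 40, so Q = (65 − 40)/1 = 25.
A monopolist chooses Q where MR = MC. MR = 65 − 2Q; setting this equal to 40 gives Q = 12.5 and P = 52.5.
DWL is the triangle between Q = 12.5 and Q = 25: ½·(25 − 12.5)·(52.5 − 40) = 78.125.

DWL = 78.125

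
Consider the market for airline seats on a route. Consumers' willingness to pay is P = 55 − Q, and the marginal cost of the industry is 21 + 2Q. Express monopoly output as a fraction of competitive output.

Q_m/Q_c = 0.75

A monopolist chooses Q where MR = MC. MR = 55 − 2Q; setting this equal to 21 + 2Q gives Q = 8.5 and P = 46.5.
Under competition P = MC: 55 − Q = 21 + 2Q ⇒ Q = 34/3, P = 131/3.
Ratio Q_m/Q_c = 8.5/(34/3) = 0.75.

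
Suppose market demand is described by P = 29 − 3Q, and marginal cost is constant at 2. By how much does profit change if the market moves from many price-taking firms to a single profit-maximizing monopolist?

Competitive firms price at marginal cost: P = 2, giving Q = 9.
Profit = (2 − 2)·9 = 0.
A monopolist chooses Q where MR = MC. MR = 29 − 6Q; setting this equal to 2 gives Q = 4.5 and P = 15.5.
Profit = (15.5 − 2)·4.5 = 60.75.
Change in profit: 60.75 − 0 = 60.75.

π rises by 60.75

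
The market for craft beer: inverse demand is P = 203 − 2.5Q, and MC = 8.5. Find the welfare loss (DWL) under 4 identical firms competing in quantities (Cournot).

Competitive firms price at marginal cost: P = 8.5, giving Q = 77.8.
In a 4-firm Cournot equilibrium, symmetry and the first-order condition give q = (203 − 8.5)/(12.5) = 15.56. So Q = 62.24 and P = 47.4.
DWL is the triangle between Q = 62.24 and Q = 77.8: ½·(77.8 − 62.24)·(47.4 − 8.5) = 302.642.

DWL = 302.642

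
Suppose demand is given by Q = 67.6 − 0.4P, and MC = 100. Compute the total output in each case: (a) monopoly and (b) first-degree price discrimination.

Monopoly: Q = 13.8; Perfect PD: Q = 27.6

Inverting demand: P = 169 − 2.5Q.
The monopolist equates marginal revenue to marginal cost: 169 − 5Q = 100, so Q = 13.8. From demand, P = 134.5.
Under first-degree price discrimination the firm charges each unit its demand price and produces up to where P = MC, i.e. Q = 27.6. Consumer surplus is zero; producer surplus equals total surplus.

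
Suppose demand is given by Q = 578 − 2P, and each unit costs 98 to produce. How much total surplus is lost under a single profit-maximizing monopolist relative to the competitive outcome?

Inverting demand: P = 289 − 0.5Q.
Perfect competition: P = MC = 98, so 289 − 0.5Q = 98 and Q = 382.
Monopoly sets MR = MC: 289 − Q = 98 ⇒ Q = 191, P = 289 − 0.5·191 = 193.5.
DWL is the triangle between Q = 191 and Q = 382: ½·(382 − 191)·(193.5 − 98) = 9120.25.

DWL = 9120.25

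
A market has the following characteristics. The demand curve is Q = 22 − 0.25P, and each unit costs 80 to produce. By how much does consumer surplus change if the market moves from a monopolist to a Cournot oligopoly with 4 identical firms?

Inverting demand: P = 88 − 4Q.
Monopoly sets MR = MC: 88 − 8Q = 80 ⇒ Q = 1, P = 88 − 4·1 = 84.
CS = ½·(88 − 84)·1 = 2.
Cournot with 4 identical firms: the symmetric best-response condition is 88 − 20q = 80. Each firm produces q = 0.4, total output Q = 1.6, price P = 81.6.
CS = ½·(88 − 81.6)·1.6 = 5.12.
Change in consumer surplus: 5.12 − 2 = 3.12.

CS rises by 3.12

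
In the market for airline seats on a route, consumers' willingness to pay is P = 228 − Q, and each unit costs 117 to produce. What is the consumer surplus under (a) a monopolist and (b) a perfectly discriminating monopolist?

A monopolist chooses Q where MR = MC. MR = 228 − 2Q; setting this equal to 117 gives Q = 55.5 and P = 172.5.
CS = ½·(228 − 172.5)·55.5 = 1540.125.
Under first-degree price discrimination the firm charges each unit its demand price and produces up to where P = MC, i.e. Q = 111. Consumer surplus is zero; producer surplus equals total surplus.
CS = 0.

Monopoly: CS = 1540.125; Perfect PD: CS = 0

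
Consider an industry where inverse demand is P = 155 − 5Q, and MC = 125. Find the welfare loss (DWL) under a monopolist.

Under competition P = MC = 125, so Q = (155 − 125)/5 = 6.
A monopolist chooses Q where MR = MC. MR = 155 − 10Q; setting this equal to 125 gives Q = 3 and P = 140.
DWL is the triangle between Q = 3 and Q = 6: ½·(6 − 3)·(140 − 125) = 22.5.

DWL = 22.5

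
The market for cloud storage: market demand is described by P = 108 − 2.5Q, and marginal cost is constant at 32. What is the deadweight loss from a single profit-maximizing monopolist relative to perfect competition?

Under competition P = MC = 32, so Q = (108 − 32)/2.5 = 30.4.
Monopoly sets MR = MC: 108 − 5Q = 32 ⇒ Q = 15.2, P = 108 − 2.5·15.2 = 70.
DWL is the triangle between Q = 15.2 and Q = 30.4: ½·(30.4 − 15.2)·(70 − 32) = 288.8.

DWL = 288.8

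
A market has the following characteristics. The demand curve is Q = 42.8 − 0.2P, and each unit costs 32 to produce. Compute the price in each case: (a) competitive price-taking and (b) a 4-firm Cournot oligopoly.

Competition: P = 32; Cournot: P = 68.4

Inverting demand: P = 214 − 5Q.
Competitive firms price at marginal cost: P = 32, giving Q = 36.4.
With 4 symmetric Cournot firms, each firm's FOC gives 214 − 25q = 32, so q = 7.28, Q = 4·7.28 = 29.12, and P = 68.4.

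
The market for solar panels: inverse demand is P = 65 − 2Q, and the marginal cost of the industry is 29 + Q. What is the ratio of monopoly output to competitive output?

The monopolist equates marginal revenue to marginal cost: 65 − 4Q = 29 + Q, so Q = 7.2. From demand, P = 50.6.
Competitive equilibrium sets price equal to marginal cost: 65 − 2Q = 29 + Q, so Q = 12 and P = 41.
Ratio Q_m/Q_c = 7.2/12 = 0.6.

Q_m/Q_c = 0.6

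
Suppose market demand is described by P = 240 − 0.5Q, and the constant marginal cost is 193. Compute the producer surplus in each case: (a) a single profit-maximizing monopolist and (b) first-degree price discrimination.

The monopolist equates marginal revenue to marginal cost: 240 − Q = 193, so Q = 47. From demand, P = 216.5.
PS = (216.5 − 193)·47 = 1104.5.
A perfectly discriminating monopolist sells every unit with P(Q) ≥ MC(Q), so output equals the competitive quantity Q = 94. Each buyer pays their reservation price, so CS = 0 and the firm captures all surplus.
PS = ½·(240 − 193)·94 = 2209.

Monopoly: PS = 1104.5; Perfect PD: PS = 2209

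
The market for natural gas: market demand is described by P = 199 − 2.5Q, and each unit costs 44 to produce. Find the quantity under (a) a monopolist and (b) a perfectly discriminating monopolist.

Monopoly: Q = 31; Perfect PD: Q = 62

A monopolist chooses Q where MR = MC. MR = 199 − 5Q; setting this equal to 44 gives Q = 31 and P = 121.5.
A perfectly discriminating monopolist sells every unit with P(Q) ≥ MC(Q), so output equals the competitive quantity Q = 62. Each buyer pays their reservation price, so CS = 0 and the firm captures all surplus.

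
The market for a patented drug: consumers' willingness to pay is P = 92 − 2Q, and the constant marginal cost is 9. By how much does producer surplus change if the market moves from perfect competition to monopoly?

Producer surplus rises by 861.125

Competitive firms price at marginal cost: P = 9, giving Q = 41.5.
PS = (9 − 9)·41.5 = 0.
A monopolist chooses Q where MR = MC. MR = 92 − 4Q; setting this equal to 9 gives Q = 20.75 and P = 50.5.
PS = (50.5 − 9)·20.75 = 861.125.
Change in producer surplus: 861.125 − 0 = 861.125.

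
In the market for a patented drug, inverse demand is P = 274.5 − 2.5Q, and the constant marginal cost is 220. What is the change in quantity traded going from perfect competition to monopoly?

Perfect competition: P = MC = 220, so 274.5 − 2.5Q = 220 and Q = 21.8.
Monopoly sets MR = MC: 274.5 − 5Q = 220 ⇒ Q = 10.9, P = 274.5 − 2.5·10.9 = 247.25.
Change in quantity traded: 10.9 − 21.8 = −10.9.

Quantity traded falls by 10.9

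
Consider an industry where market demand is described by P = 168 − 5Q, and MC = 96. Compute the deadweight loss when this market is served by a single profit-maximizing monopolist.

DWL = 129.6

Perfect competition: P = MC = 96, so 168 − 5Q = 96 and Q = 14.4.
The monopolist equates marginal revenue to marginal cost: 168 − 10Q = 96, so Q = 7.2. From demand, P = 132.
DWL is the triangle between Q = 7.2 and Q = 14.4: ½·(14.4 − 7.2)·(132 − 96) = 129.6.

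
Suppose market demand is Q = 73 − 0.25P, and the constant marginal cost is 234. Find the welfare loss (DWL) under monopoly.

DWL = 105.125

Inverting demand: P = 292 − 4Q.
Perfect competition: P = MC = 234, so 292 − 4Q = 234 and Q = 14.5.
The monopolist equates marginal revenue to marginal cost: 292 − 8Q = 234, so Q = 7.25. From demand, P = 263.
DWL is the triangle between Q = 7.25 and Q = 14.5: ½·(14.5 − 7.25)·(263 − 234) = 105.125.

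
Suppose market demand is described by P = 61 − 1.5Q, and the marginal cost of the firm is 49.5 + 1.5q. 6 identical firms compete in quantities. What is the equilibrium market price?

In a 6-firm Cournot equilibrium, symmetry and the first-order condition give q = (61 − 49.5)/(12) = 23/24. So Q = 5.75 and P = 52.375.

P = 52.375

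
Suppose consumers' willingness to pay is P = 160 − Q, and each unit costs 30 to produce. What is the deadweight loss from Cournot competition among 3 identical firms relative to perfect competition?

Competitive firms price at marginal cost: P = 30, giving Q = 130.
In a 3-firm Cournot equilibrium, symmetry and the first-order condition give q = (160 − 30)/(4) = 32.5. So Q = 97.5 and P = 62.5.
DWL is the triangle between Q = 97.5 and Q = 130: ½·(130 − 97.5)·(62.5 − 30) = 528.125.

DWL = 528.125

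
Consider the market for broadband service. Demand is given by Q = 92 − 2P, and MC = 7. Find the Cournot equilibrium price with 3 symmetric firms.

Inverting demand: P = 46 − 0.5Q.
In a 3-firm Cournot equilibrium, symmetry and the first-order condition give q = (46 − 7)/(2) = 19.5. So Q = 58.5 and P = 16.75.

P = 16.75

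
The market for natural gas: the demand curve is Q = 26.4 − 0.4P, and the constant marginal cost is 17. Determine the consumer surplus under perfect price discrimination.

Inverting demand: P = 66 − 2.5Q.
Under first-degree price discrimination the firm charges each unit its demand price and produces up to where P = MC, i.e. Q = 19.6. Consumer surplus is zero; producer surplus equals total surplus.
CS = 0.

CS = 0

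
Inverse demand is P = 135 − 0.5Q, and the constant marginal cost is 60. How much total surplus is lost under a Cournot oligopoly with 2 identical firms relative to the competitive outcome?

DWL = 625

Competitive firms price at marginal cost: P = 60, giving Q = 150.
In a 2-firm Cournot equilibrium, symmetry and the first-order condition give q = (135 − 60)/(1.5) = 50. So Q = 100 and P = 85.
DWL is the triangle between Q = 100 and Q = 150: ½·(150 − 100)·(85 − 60) = 625.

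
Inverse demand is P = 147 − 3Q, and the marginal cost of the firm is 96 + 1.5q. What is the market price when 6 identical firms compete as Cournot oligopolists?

P = 106.2

Cournot with 6 identical firms: the symmetric best-response condition is 147 − 21q = 96 + 1.5q. Each firm produces q = 34/15, total output Q = 13.6, price P = 106.2.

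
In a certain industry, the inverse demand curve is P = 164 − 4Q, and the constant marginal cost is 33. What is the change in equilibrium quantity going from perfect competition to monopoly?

Equilibrium quantity falls by 16.375

Under competition P = MC = 33, so Q = (164 − 33)/4 = 32.75.
A monopolist chooses Q where MR = MC. MR = 164 − 8Q; setting this equal to 33 gives Q = 16.375 and P = 98.5.
Change in equilibrium quantity: 16.375 − 32.75 = −16.375.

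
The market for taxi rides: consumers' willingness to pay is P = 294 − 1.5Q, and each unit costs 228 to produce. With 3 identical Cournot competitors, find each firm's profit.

π_i = 181.5

In a 3-firm Cournot equilibrium, symmetry and the first-order condition give q = (294 − 228)/(6) = 11. So Q = 33 and P = 244.5.
Each firm's profit = (244.5 − 228)·11 = 181.5.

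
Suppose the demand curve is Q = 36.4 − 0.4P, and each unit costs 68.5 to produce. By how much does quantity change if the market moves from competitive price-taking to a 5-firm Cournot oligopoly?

Q falls by 1.5

Inverting demand: P = 91 − 2.5Q.
Perfect competition: P = MC = 68.5, so 91 − 2.5Q = 68.5 and Q = 9.
In a 5-firm Cournot equilibrium, symmetry and the first-order condition give q = (91 − 68.5)/(15) = 1.5. So Q = 7.5 and P = 72.25.
Change in quantity: 7.5 − 9 = −1.5.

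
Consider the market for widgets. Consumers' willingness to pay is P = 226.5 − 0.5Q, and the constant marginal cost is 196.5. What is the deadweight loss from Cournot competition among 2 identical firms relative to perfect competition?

DWL = 100

Under competition P = MC = 196.5, so Q = (226.5 − 196.5)/0.5 = 60.
Cournot with 2 identical firms: the symmetric best-response condition is 226.5 − 1.5q = 196.5. Each firm produces q = 20, total output Q = 40, price P = 206.5.
DWL is the triangle between Q = 40 and Q = 60: ½·(60 − 40)·(206.5 − 196.5) = 100.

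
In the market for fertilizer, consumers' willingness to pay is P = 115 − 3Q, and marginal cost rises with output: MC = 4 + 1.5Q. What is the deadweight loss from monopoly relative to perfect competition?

DWL = 219.04

Competitive equilibrium sets price equal to marginal cost: 115 − 3Q = 4 + 1.5Q, so Q = 74/3 and P = 41.
The monopolist equates marginal revenue to marginal cost: 115 − 6Q = 4 + 1.5Q, so Q = 14.8. From demand, P = 70.6.
CS = ½·(115 − 41)·74/3 = 2738/3; PS = (41·74/3 − 4·74/3 − ½·1.5·(74/3)²) = 1369/3; TS = 1369.
CS = ½·(115 − 70.6)·14.8 = 328.56; PS = (70.6·14.8 − 4·14.8 − ½·1.5·14.8²) = 821.4; TS = 1149.96.
DWL = 1369 − 1149.96 = 219.04.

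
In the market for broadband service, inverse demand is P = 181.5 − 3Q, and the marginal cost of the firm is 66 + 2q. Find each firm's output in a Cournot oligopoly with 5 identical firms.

Cournot with 5 identical firms: the symmetric best-response condition is 181.5 − 18q = 66 + 2q. Each firm produces q = 5.775, total output Q = 28.875, price P = 94.875.

q_i = 5.775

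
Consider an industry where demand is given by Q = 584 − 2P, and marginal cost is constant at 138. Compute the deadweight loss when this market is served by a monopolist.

Inverting demand: P = 292 − 0.5Q.
Perfect competition: P = MC = 138, so 292 − 0.5Q = 138 and Q = 308.
Monopoly sets MR = MC: 292 − Q = 138 ⇒ Q = 154, P = 292 − 0.5·154 = 215.
DWL is the triangle between Q = 154 and Q = 308: ½·(308 − 154)·(215 − 138) = 5929.

DWL = 5929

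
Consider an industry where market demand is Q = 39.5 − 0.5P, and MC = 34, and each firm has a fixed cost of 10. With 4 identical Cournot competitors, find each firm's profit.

Inverting demand: P = 79 − 2Q.
With 4 symmetric Cournot firms, each firm's FOC gives 79 − 10q = 34, so q = 4.5, Q = 4·4.5 = 18, and P = 43.
Each firm's profit = (43 − 34)·4.5 − 10 = 30.5.

π_i = 30.5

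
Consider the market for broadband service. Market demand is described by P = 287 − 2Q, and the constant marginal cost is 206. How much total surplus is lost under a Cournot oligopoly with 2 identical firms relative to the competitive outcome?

Competitive firms price at marginal cost: P = 206, giving Q = 40.5.
With 2 symmetric Cournot firms, each firm's FOC gives 287 − 6q = 206, so q = 13.5, Q = 2·13.5 = 27, and P = 233.
DWL is the triangle between Q = 27 and Q = 40.5: ½·(40.5 − 27)·(233 − 206) = 182.25.

DWL = 182.25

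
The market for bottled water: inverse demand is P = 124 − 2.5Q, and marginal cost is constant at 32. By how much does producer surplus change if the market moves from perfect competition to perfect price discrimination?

PS rises by 1692.8

Perfect competition: P = MC = 32, so 124 − 2.5Q = 32 and Q = 36.8.
PS = (32 − 32)·36.8 = 0.
A perfectly discriminating monopolist sells every unit with P(Q) ≥ MC(Q), so output equals the competitive quantity Q = 36.8. Each buyer pays their reservation price, so CS = 0 and the firm captures all surplus.
PS = ½·(124 − 32)·36.8 = 1692.8.
Change in producer surplus: 1692.8 − 0 = 1692.8.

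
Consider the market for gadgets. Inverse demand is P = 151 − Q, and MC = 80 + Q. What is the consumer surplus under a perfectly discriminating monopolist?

CS = 0

Under first-degree price discrimination the firm charges each unit its demand price and produces up to where P = MC, i.e. Q = 35.5. Consumer surplus is zero; producer surplus equals total surplus.
CS = 0.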